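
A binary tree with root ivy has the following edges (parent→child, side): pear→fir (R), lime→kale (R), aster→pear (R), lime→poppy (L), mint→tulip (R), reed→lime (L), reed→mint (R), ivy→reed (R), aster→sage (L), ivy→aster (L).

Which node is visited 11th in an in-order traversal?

In-order visits the left subtree, then the node, then the right subtree.
At ivy: go left to aster.
  At aster: go left to sage.
    sage is a leaf — visit sage.
  Visit aster.
  At aster: go right to pear.
    At pear: no left child.
    Visit pear.
    At pear: go right to fir.
      fir is a leaf — visit fir.
Visit ivy.
At ivy: go right to reed.
  At reed: go left to lime.
    At lime: go left to poppy.
      poppy is a leaf — visit poppy.
    Visit lime.
    At lime: go right to kale.
      kale is a leaf — visit kale.
  Visit reed.
  At reed: go right to mint.
    At mint: no left child.
    Visit mint.
    At mint: go right to tulip.
      tulip is a leaf — visit tulip.
Full in-order sequence: sage, aster, pear, fir, ivy, poppy, lime, kale, reed, mint, tulip.

tulip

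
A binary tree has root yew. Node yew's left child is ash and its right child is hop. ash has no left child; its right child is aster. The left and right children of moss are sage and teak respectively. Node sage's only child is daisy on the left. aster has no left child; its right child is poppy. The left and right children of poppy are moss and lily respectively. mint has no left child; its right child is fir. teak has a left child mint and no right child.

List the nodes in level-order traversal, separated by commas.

yew, ash, hop, aster, poppy, moss, lily, sage, teak, daisy, mint, fir

Level-order visits nodes level by level from the root, left to right within each level.
Level 0: yew
Level 1: ash, hop
Level 2: aster
Level 3: poppy
Level 4: moss, lily
Level 5: sage, teak
Level 6: daisy, mint
Level 7: fir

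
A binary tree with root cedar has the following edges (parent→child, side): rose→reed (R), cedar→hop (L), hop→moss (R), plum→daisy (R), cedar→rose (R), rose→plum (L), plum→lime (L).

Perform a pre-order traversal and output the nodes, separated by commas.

cedar, hop, moss, rose, plum, lime, daisy, reed

Pre-order visits the node, then its left subtree, then its right subtree.
Visit cedar.
At cedar: go left to hop.
  Visit hop.
  At hop: no left child.
  At hop: go right to moss.
    moss is a leaf — visit moss.
At cedar: go right to rose.
  Visit rose.
  At rose: go left to plum.
    Visit plum.
    At plum: go left to lime.
      lime is a leaf — visit lime.
    At plum: go right to daisy.
      daisy is a leaf — visit daisy.
  At rose: go right to reed.
    reed is a leaf — visit reed.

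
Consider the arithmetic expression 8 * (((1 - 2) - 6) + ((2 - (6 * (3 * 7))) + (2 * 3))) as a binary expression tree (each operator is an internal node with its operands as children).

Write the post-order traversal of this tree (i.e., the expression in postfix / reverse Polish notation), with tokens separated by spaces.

8 1 2 - 6 - 2 6 3 7 * * - 2 3 * + + *

Post-order on an expression tree gives postfix notation: for each operator, emit left operand, right operand, then the operator.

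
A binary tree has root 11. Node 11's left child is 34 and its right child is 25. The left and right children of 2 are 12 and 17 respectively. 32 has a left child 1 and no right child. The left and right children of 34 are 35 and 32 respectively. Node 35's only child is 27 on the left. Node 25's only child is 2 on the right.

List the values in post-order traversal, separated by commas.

Post-order visits the left subtree, then the right subtree, then the node.
At 11: go left to 34.
  At 34: go left to 35.
    At 35: go left to 27.
      27 is a leaf — visit 27.
    At 35: no right child.
    Visit 35.
  At 34: go right to 32.
    At 32: go left to 1.
      1 is a leaf — visit 1.
    At 32: no right child.
    Visit 32.
  Visit 34.
At 11: go right to 25.
  At 25: no left child.
  At 25: go right to 2.
    At 2: go left to 12.
      12 is a leaf — visit 12.
    At 2: go right to 17.
      17 is a leaf — visit 17.
    Visit 2.
  Visit 25.
Visit 11.

27, 35, 1, 32, 34, 12, 17, 2, 25, 11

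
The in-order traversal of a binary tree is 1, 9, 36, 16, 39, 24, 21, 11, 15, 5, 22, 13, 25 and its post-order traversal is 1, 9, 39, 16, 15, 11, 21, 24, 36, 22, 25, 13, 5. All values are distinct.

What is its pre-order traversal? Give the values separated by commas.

5, 36, 9, 1, 24, 16, 39, 21, 11, 15, 13, 22, 25

The last element of post-order is the root; it splits in-order into left and right subtrees.
Root 5: left subtree has 9 nodes {1, 9, 36, 16, 39, 24, 21, 11, 15}, right has 3 {22, 13, 25}.
  Root 36: left subtree has 2 nodes {1, 9}, right has 6 {16, 39, 24, 21, 11, 15}.
    Root 9: left subtree has 1 node {1}, right has 0 { }.
    Root 24: left subtree has 2 nodes {16, 39}, right has 3 {21, 11, 15}.
      Root 16: left subtree has 0 nodes { }, right has 1 {39}.
      Root 21: left subtree has 0 nodes { }, right has 2 {11, 15}.
        Root 11: left subtree has 0 nodes { }, right has 1 {15}.
  Root 13: left subtree has 1 node {22}, right has 1 {25}.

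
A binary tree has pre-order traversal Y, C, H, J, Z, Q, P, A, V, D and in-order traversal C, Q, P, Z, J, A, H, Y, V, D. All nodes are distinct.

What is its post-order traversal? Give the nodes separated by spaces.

P Q Z A J H C D V Y

The first element of pre-order is the root; it splits in-order into left and right subtrees.
Root Y: left subtree has 7 nodes {C, Q, P, Z, J, A, H}, right has 2 {V, D}.
  Root C: left subtree has 0 nodes { }, right has 6 {Q, P, Z, J, A, H}.
    Root H: left subtree has 5 nodes {Q, P, Z, J, A}, right has 0 { }.
      Root J: left subtree has 3 nodes {Q, P, Z}, right has 1 {A}.
        Root Z: left subtree has 2 nodes {Q, P}, right has 0 { }.
          Root Q: left subtree has 0 nodes { }, right has 1 {P}.
  Root V: left subtree has 0 nodes { }, right has 1 {D}.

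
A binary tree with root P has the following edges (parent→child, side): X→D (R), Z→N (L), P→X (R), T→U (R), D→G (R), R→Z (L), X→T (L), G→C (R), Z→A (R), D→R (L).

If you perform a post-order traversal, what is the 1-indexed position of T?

Post-order visits the left subtree, then the right subtree, then the node.
At P: no left child.
At P: go right to X.
  At X: go left to T.
    At T: no left child.
    At T: go right to U.
      U is a leaf — visit U.
    Visit T.
  At X: go right to D.
    At D: go left to R.
      At R: go left to Z.
        At Z: go left to N.
          N is a leaf — visit N.
        At Z: go right to A.
          A is a leaf — visit A.
        Visit Z.
      At R: no right child.
      Visit R.
    At D: go right to G.
      At G: no left child.
      At G: go right to C.
        C is a leaf — visit C.
      Visit G.
    Visit D.
  Visit X.
Visit P.
Full post-order sequence: U, T, N, A, Z, R, C, G, D, X, P.

2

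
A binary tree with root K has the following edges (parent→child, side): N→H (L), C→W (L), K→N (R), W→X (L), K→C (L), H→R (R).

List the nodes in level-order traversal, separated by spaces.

K C N W H X R

Level-order visits nodes level by level from the root, left to right within each level.
Level 0: K
Level 1: C, N
Level 2: W, H
Level 3: X, R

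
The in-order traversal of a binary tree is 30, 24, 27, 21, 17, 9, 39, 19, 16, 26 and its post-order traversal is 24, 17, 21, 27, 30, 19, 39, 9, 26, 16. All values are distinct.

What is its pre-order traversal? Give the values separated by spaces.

The last element of post-order is the root; it splits in-order into left and right subtrees.
Root 16: left subtree has 8 nodes {30, 24, 27, 21, 17, 9, 39, 19}, right has 1 {26}.
  Root 9: left subtree has 5 nodes {30, 24, 27, 21, 17}, right has 2 {39, 19}.
    Root 30: left subtree has 0 nodes { }, right has 4 {24, 27, 21, 17}.
      Root 27: left subtree has 1 node {24}, right has 2 {21, 17}.
        Root 21: left subtree has 0 nodes { }, right has 1 {17}.
    Root 39: left subtree has 0 nodes { }, right has 1 {19}.

16 9 30 27 24 21 17 39 19 26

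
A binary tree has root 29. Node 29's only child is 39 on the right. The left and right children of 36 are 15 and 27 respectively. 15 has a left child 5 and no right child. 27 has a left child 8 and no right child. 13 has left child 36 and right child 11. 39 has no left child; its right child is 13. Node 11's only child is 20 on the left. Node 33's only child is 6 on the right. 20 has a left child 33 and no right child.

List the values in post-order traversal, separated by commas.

Post-order visits the left subtree, then the right subtree, then the node.
At 29: no left child.
At 29: go right to 39.
  At 39: no left child.
  At 39: go right to 13.
    At 13: go left to 36.
      At 36: go left to 15.
        At 15: go left to 5.
          5 is a leaf — visit 5.
        At 15: no right child.
        Visit 15.
      At 36: go right to 27.
        At 27: go left to 8.
          8 is a leaf — visit 8.
        At 27: no right child.
        Visit 27.
      Visit 36.
    At 13: go right to 11.
      At 11: go left to 20.
        At 20: go left to 33.
          At 33: no left child.
          At 33: go right to 6.
            6 is a leaf — visit 6.
          Visit 33.
        At 20: no right child.
        Visit 20.
      At 11: no right child.
      Visit 11.
    Visit 13.
  Visit 39.
Visit 29.

5, 15, 8, 27, 36, 6, 33, 20, 11, 13, 39, 29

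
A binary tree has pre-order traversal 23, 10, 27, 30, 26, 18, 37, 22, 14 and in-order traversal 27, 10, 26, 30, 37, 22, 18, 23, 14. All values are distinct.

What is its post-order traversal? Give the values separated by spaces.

27 26 22 37 18 30 10 14 23

The first element of pre-order is the root; it splits in-order into left and right subtrees.
Root 23: left subtree has 7 nodes {27, 10, 26, 30, 37, 22, 18}, right has 1 {14}.
  Root 10: left subtree has 1 node {27}, right has 5 {26, 30, 37, 22, 18}.
    Root 30: left subtree has 1 node {26}, right has 3 {37, 22, 18}.
      Root 18: left subtree has 2 nodes {37, 22}, right has 0 { }.
        Root 37: left subtree has 0 nodes { }, right has 1 {22}.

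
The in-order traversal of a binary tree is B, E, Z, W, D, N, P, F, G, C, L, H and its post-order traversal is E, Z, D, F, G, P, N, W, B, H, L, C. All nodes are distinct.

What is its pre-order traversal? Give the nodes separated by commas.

The last element of post-order is the root; it splits in-order into left and right subtrees.
Root C: left subtree has 9 nodes {B, E, Z, W, D, N, P, F, G}, right has 2 {L, H}.
  Root B: left subtree has 0 nodes { }, right has 8 {E, Z, W, D, N, P, F, G}.
    Root W: left subtree has 2 nodes {E, Z}, right has 5 {D, N, P, F, G}.
      Root Z: left subtree has 1 node {E}, right has 0 { }.
      Root N: left subtree has 1 node {D}, right has 3 {P, F, G}.
        Root P: left subtree has 0 nodes { }, right has 2 {F, G}.
          Root G: left subtree has 1 node {F}, right has 0 { }.
  Root L: left subtree has 0 nodes { }, right has 1 {H}.

C, B, W, Z, E, N, D, P, G, F, L, H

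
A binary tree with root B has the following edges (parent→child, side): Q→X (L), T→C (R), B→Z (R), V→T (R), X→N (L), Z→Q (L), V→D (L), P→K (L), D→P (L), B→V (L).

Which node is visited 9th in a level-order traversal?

Level-order visits nodes level by level from the root, left to right within each level.
Level 0: B
Level 1: V, Z
Level 2: D, T, Q
Level 3: P, C, X
Level 4: K, N
Full level-order sequence: B, V, Z, D, T, Q, P, C, X, K, N.

X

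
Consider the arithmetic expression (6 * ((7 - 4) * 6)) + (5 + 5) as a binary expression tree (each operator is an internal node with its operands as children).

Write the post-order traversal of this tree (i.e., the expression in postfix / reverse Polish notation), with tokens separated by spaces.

6 7 4 - 6 * * 5 5 + +

Post-order on an expression tree gives postfix notation: for each operator, emit left operand, right operand, then the operator.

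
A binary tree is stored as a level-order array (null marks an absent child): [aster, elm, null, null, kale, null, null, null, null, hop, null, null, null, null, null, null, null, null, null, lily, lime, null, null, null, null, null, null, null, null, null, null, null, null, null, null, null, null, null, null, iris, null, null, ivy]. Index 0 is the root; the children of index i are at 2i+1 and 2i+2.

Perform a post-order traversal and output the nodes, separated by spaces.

iris lily ivy lime hop kale elm aster

Post-order visits the left subtree, then the right subtree, then the node.
At aster: go left to elm.
  At elm: no left child.
  At elm: go right to kale.
    At kale: go left to hop.
      At hop: go left to lily.
        At lily: go left to iris.
          iris is a leaf — visit iris.
        At lily: no right child.
        Visit lily.
      At hop: go right to lime.
        At lime: no left child.
        At lime: go right to ivy.
          ivy is a leaf — visit ivy.
        Visit lime.
      Visit hop.
    At kale: no right child.
    Visit kale.
  Visit elm.
At aster: no right child.
Visit aster.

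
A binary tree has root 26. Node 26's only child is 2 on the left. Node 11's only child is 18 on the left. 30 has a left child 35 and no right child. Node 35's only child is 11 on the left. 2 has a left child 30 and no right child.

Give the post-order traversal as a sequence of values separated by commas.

Post-order visits the left subtree, then the right subtree, then the node.
At 26: go left to 2.
  At 2: go left to 30.
    At 30: go left to 35.
      At 35: go left to 11.
        At 11: go left to 18.
          18 is a leaf — visit 18.
        At 11: no right child.
        Visit 11.
      At 35: no right child.
      Visit 35.
    At 30: no right child.
    Visit 30.
  At 2: no right child.
  Visit 2.
At 26: no right child.
Visit 26.

18, 11, 35, 30, 2, 26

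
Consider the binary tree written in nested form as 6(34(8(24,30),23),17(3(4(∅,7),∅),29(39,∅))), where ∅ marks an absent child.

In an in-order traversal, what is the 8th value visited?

7

In-order visits the left subtree, then the node, then the right subtree.
At 6: go left to 34.
  At 34: go left to 8.
    At 8: go left to 24.
      24 is a leaf — visit 24.
    Visit 8.
    At 8: go right to 30.
      30 is a leaf — visit 30.
  Visit 34.
  At 34: go right to 23.
    23 is a leaf — visit 23.
Visit 6.
At 6: go right to 17.
  At 17: go left to 3.
    At 3: go left to 4.
      At 4: no left child.
      Visit 4.
      At 4: go right to 7.
        7 is a leaf — visit 7.
    Visit 3.
    At 3: no right child.
  Visit 17.
  At 17: go right to 29.
    At 29: go left to 39.
      39 is a leaf — visit 39.
    Visit 29.
    At 29: no right child.
Full in-order sequence: 24, 8, 30, 34, 23, 6, 4, 7, 3, 17, 39, 29.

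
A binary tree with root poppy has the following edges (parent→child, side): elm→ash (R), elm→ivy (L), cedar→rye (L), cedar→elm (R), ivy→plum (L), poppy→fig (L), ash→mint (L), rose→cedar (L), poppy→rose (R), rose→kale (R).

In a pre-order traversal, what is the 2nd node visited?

fig

Pre-order visits the node, then its left subtree, then its right subtree.
Visit poppy.
At poppy: go left to fig.
  fig is a leaf — visit fig.
At poppy: go right to rose.
  Visit rose.
  At rose: go left to cedar.
    Visit cedar.
    At cedar: go left to rye.
      rye is a leaf — visit rye.
    At cedar: go right to elm.
      Visit elm.
      At elm: go left to ivy.
        Visit ivy.
        At ivy: go left to plum.
          plum is a leaf — visit plum.
        At ivy: no right child.
      At elm: go right to ash.
        Visit ash.
        At ash: go left to mint.
          mint is a leaf — visit mint.
        At ash: no right child.
  At rose: go right to kale.
    kale is a leaf — visit kale.
Full pre-order sequence: poppy, fig, rose, cedar, rye, elm, ivy, plum, ash, mint, kale.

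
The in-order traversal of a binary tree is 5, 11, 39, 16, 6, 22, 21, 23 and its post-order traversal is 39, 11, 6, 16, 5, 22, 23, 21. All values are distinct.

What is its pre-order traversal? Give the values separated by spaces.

21 22 5 16 11 39 6 23

The last element of post-order is the root; it splits in-order into left and right subtrees.
Root 21: left subtree has 6 nodes {5, 11, 39, 16, 6, 22}, right has 1 {23}.
  Root 22: left subtree has 5 nodes {5, 11, 39, 16, 6}, right has 0 { }.
    Root 5: left subtree has 0 nodes { }, right has 4 {11, 39, 16, 6}.
      Root 16: left subtree has 2 nodes {11, 39}, right has 1 {6}.
        Root 11: left subtree has 0 nodes { }, right has 1 {39}.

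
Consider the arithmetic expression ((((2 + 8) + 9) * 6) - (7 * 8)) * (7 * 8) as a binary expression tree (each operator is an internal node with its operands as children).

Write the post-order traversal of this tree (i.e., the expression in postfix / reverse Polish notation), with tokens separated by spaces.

2 8 + 9 + 6 * 7 8 * - 7 8 * *

Post-order on an expression tree gives postfix notation: for each operator, emit left operand, right operand, then the operator.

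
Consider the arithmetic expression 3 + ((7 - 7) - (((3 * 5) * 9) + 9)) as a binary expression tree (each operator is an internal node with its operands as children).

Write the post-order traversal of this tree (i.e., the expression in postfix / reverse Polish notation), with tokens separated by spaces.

3 7 7 - 3 5 * 9 * 9 + - +

Post-order on an expression tree gives postfix notation: for each operator, emit left operand, right operand, then the operator.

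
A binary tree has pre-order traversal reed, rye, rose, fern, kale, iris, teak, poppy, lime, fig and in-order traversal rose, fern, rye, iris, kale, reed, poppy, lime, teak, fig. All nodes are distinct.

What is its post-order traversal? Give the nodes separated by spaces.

The first element of pre-order is the root; it splits in-order into left and right subtrees.
Root reed: left subtree has 5 nodes {rose, fern, rye, iris, kale}, right has 4 {poppy, lime, teak, fig}.
  Root rye: left subtree has 2 nodes {rose, fern}, right has 2 {iris, kale}.
    Root rose: left subtree has 0 nodes { }, right has 1 {fern}.
    Root kale: left subtree has 1 node {iris}, right has 0 { }.
  Root teak: left subtree has 2 nodes {poppy, lime}, right has 1 {fig}.
    Root poppy: left subtree has 0 nodes { }, right has 1 {lime}.

fern rose iris kale rye lime poppy fig teak reed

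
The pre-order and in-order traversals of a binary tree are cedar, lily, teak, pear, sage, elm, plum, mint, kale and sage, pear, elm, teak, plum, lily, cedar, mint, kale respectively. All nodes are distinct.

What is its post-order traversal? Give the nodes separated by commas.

The first element of pre-order is the root; it splits in-order into left and right subtrees.
Root cedar: left subtree has 6 nodes {sage, pear, elm, teak, plum, lily}, right has 2 {mint, kale}.
  Root lily: left subtree has 5 nodes {sage, pear, elm, teak, plum}, right has 0 { }.
    Root teak: left subtree has 3 nodes {sage, pear, elm}, right has 1 {plum}.
      Root pear: left subtree has 1 node {sage}, right has 1 {elm}.
  Root mint: left subtree has 0 nodes { }, right has 1 {kale}.

sage, elm, pear, plum, teak, lily, kale, mint, cedar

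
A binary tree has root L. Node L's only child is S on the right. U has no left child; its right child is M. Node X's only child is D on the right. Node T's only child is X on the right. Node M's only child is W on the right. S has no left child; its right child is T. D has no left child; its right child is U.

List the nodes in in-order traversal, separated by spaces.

In-order visits the left subtree, then the node, then the right subtree.
At L: no left child.
Visit L.
At L: go right to S.
  At S: no left child.
  Visit S.
  At S: go right to T.
    At T: no left child.
    Visit T.
    At T: go right to X.
      At X: no left child.
      Visit X.
      At X: go right to D.
        At D: no left child.
        Visit D.
        At D: go right to U.
          At U: no left child.
          Visit U.
          At U: go right to M.
            At M: no left child.
            Visit M.
            At M: go right to W.
              W is a leaf — visit W.

L S T X D U M W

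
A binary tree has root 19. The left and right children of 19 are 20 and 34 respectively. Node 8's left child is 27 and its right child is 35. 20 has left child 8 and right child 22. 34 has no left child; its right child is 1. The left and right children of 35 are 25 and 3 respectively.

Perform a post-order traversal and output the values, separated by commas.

Post-order visits the left subtree, then the right subtree, then the node.
At 19: go left to 20.
  At 20: go left to 8.
    At 8: go left to 27.
      27 is a leaf — visit 27.
    At 8: go right to 35.
      At 35: go left to 25.
        25 is a leaf — visit 25.
      At 35: go right to 3.
        3 is a leaf — visit 3.
      Visit 35.
    Visit 8.
  At 20: go right to 22.
    22 is a leaf — visit 22.
  Visit 20.
At 19: go right to 34.
  At 34: no left child.
  At 34: go right to 1.
    1 is a leaf — visit 1.
  Visit 34.
Visit 19.

27, 25, 3, 35, 8, 22, 20, 1, 34, 19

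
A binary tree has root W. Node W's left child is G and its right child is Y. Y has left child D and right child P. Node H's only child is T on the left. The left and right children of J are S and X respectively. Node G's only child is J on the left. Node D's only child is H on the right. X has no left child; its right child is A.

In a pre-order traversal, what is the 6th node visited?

A

Pre-order visits the node, then its left subtree, then its right subtree.
Visit W.
At W: go left to G.
  Visit G.
  At G: go left to J.
    Visit J.
    At J: go left to S.
      S is a leaf — visit S.
    At J: go right to X.
      Visit X.
      At X: no left child.
      At X: go right to A.
        A is a leaf — visit A.
  At G: no right child.
At W: go right to Y.
  Visit Y.
  At Y: go left to D.
    Visit D.
    At D: no left child.
    At D: go right to H.
      Visit H.
      At H: go left to T.
        T is a leaf — visit T.
      At H: no right child.
  At Y: go right to P.
    P is a leaf — visit P.
Full pre-order sequence: W, G, J, S, X, A, Y, D, H, T, P.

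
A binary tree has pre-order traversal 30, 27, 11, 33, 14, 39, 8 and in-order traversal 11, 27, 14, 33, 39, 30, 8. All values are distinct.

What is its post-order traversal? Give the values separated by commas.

The first element of pre-order is the root; it splits in-order into left and right subtrees.
Root 30: left subtree has 5 nodes {11, 27, 14, 33, 39}, right has 1 {8}.
  Root 27: left subtree has 1 node {11}, right has 3 {14, 33, 39}.
    Root 33: left subtree has 1 node {14}, right has 1 {39}.

11, 14, 39, 33, 27, 8, 30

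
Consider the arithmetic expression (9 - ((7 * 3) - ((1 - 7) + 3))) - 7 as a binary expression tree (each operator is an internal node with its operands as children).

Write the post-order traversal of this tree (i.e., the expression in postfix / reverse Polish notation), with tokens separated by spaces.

9 7 3 * 1 7 - 3 + - - 7 -

Post-order on an expression tree gives postfix notation: for each operator, emit left operand, right operand, then the operator.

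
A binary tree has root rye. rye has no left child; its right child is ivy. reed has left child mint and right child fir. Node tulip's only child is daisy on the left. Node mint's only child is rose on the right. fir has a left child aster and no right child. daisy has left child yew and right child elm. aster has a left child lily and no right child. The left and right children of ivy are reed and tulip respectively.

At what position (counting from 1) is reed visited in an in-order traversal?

In-order visits the left subtree, then the node, then the right subtree.
At rye: no left child.
Visit rye.
At rye: go right to ivy.
  At ivy: go left to reed.
    At reed: go left to mint.
      At mint: no left child.
      Visit mint.
      At mint: go right to rose.
        rose is a leaf — visit rose.
    Visit reed.
    At reed: go right to fir.
      At fir: go left to aster.
        At aster: go left to lily.
          lily is a leaf — visit lily.
        Visit aster.
        At aster: no right child.
      Visit fir.
      At fir: no right child.
  Visit ivy.
  At ivy: go right to tulip.
    At tulip: go left to daisy.
      At daisy: go left to yew.
        yew is a leaf — visit yew.
      Visit daisy.
      At daisy: go right to elm.
        elm is a leaf — visit elm.
    Visit tulip.
    At tulip: no right child.
Full in-order sequence: rye, mint, rose, reed, lily, aster, fir, ivy, yew, daisy, elm, tulip.

4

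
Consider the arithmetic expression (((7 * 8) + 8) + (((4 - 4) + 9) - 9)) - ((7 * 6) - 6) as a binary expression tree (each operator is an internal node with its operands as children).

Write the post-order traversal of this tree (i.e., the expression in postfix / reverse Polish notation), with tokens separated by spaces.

7 8 * 8 + 4 4 - 9 + 9 - + 7 6 * 6 - -

Post-order on an expression tree gives postfix notation: for each operator, emit left operand, right operand, then the operator.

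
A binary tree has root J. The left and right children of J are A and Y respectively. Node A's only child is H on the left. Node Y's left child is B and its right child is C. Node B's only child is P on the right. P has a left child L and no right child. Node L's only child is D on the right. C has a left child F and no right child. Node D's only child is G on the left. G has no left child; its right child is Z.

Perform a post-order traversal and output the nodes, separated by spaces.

Post-order visits the left subtree, then the right subtree, then the node.
At J: go left to A.
  At A: go left to H.
    H is a leaf — visit H.
  At A: no right child.
  Visit A.
At J: go right to Y.
  At Y: go left to B.
    At B: no left child.
    At B: go right to P.
      At P: go left to L.
        At L: no left child.
        At L: go right to D.
          At D: go left to G.
            At G: no left child.
            At G: go right to Z.
              Z is a leaf — visit Z.
            Visit G.
          At D: no right child.
          Visit D.
        Visit L.
      At P: no right child.
      Visit P.
    Visit B.
  At Y: go right to C.
    At C: go left to F.
      F is a leaf — visit F.
    At C: no right child.
    Visit C.
  Visit Y.
Visit J.

H A Z G D L P B F C Y J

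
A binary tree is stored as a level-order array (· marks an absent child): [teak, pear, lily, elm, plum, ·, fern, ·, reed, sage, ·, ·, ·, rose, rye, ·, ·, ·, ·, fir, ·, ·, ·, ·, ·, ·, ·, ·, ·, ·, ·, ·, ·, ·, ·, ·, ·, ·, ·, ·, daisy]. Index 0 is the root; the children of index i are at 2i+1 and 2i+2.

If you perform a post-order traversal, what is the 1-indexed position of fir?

4

Post-order visits the left subtree, then the right subtree, then the node.
At teak: go left to pear.
  At pear: go left to elm.
    At elm: no left child.
    At elm: go right to reed.
      reed is a leaf — visit reed.
    Visit elm.
  At pear: go right to plum.
    At plum: go left to sage.
      At sage: go left to fir.
        At fir: no left child.
        At fir: go right to daisy.
          daisy is a leaf — visit daisy.
        Visit fir.
      At sage: no right child.
      Visit sage.
    At plum: no right child.
    Visit plum.
  Visit pear.
At teak: go right to lily.
  At lily: no left child.
  At lily: go right to fern.
    At fern: go left to rose.
      rose is a leaf — visit rose.
    At fern: go right to rye.
      rye is a leaf — visit rye.
    Visit fern.
  Visit lily.
Visit teak.
Full post-order sequence: reed, elm, daisy, fir, sage, plum, pear, rose, rye, fern, lily, teak.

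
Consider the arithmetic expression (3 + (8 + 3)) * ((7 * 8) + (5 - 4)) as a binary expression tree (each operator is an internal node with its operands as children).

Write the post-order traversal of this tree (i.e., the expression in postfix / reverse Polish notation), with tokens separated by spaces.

Post-order on an expression tree gives postfix notation: for each operator, emit left operand, right operand, then the operator.

3 8 3 + + 7 8 * 5 4 - + *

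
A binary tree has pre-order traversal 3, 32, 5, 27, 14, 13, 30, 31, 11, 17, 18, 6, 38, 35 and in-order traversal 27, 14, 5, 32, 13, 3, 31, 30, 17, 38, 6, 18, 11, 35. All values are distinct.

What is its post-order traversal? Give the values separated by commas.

The first element of pre-order is the root; it splits in-order into left and right subtrees.
Root 3: left subtree has 5 nodes {27, 14, 5, 32, 13}, right has 8 {31, 30, 17, 38, 6, 18, 11, 35}.
  Root 32: left subtree has 3 nodes {27, 14, 5}, right has 1 {13}.
    Root 5: left subtree has 2 nodes {27, 14}, right has 0 { }.
      Root 27: left subtree has 0 nodes { }, right has 1 {14}.
  Root 30: left subtree has 1 node {31}, right has 6 {17, 38, 6, 18, 11, 35}.
    Root 11: left subtree has 4 nodes {17, 38, 6, 18}, right has 1 {35}.
      Root 17: left subtree has 0 nodes { }, right has 3 {38, 6, 18}.
        Root 18: left subtree has 2 nodes {38, 6}, right has 0 { }.
          Root 6: left subtree has 1 node {38}, right has 0 { }.

14, 27, 5, 13, 32, 31, 38, 6, 18, 17, 35, 11, 30, 3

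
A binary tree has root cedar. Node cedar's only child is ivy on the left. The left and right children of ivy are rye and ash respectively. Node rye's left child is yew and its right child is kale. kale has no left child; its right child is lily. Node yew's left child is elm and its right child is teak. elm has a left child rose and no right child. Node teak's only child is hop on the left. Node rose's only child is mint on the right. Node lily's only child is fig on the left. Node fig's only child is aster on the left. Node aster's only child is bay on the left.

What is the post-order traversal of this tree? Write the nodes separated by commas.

Post-order visits the left subtree, then the right subtree, then the node.
At cedar: go left to ivy.
  At ivy: go left to rye.
    At rye: go left to yew.
      At yew: go left to elm.
        At elm: go left to rose.
          At rose: no left child.
          At rose: go right to mint.
            mint is a leaf — visit mint.
          Visit rose.
        At elm: no right child.
        Visit elm.
      At yew: go right to teak.
        At teak: go left to hop.
          hop is a leaf — visit hop.
        At teak: no right child.
        Visit teak.
      Visit yew.
    At rye: go right to kale.
      At kale: no left child.
      At kale: go right to lily.
        At lily: go left to fig.
          At fig: go left to aster.
            At aster: go left to bay.
              bay is a leaf — visit bay.
            At aster: no right child.
            Visit aster.
          At fig: no right child.
          Visit fig.
        At lily: no right child.
        Visit lily.
      Visit kale.
    Visit rye.
  At ivy: go right to ash.
    ash is a leaf — visit ash.
  Visit ivy.
At cedar: no right child.
Visit cedar.

mint, rose, elm, hop, teak, yew, bay, aster, fig, lily, kale, rye, ash, ivy, cedar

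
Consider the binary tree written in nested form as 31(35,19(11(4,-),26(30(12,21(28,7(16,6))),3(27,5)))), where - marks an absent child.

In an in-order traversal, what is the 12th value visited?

In-order visits the left subtree, then the node, then the right subtree.
At 31: go left to 35.
  35 is a leaf — visit 35.
Visit 31.
At 31: go right to 19.
  At 19: go left to 11.
    At 11: go left to 4.
      4 is a leaf — visit 4.
    Visit 11.
    At 11: no right child.
  Visit 19.
  At 19: go right to 26.
    At 26: go left to 30.
      At 30: go left to 12.
        12 is a leaf — visit 12.
      Visit 30.
      At 30: go right to 21.
        At 21: go left to 28.
          28 is a leaf — visit 28.
        Visit 21.
        At 21: go right to 7.
          At 7: go left to 16.
            16 is a leaf — visit 16.
          Visit 7.
          At 7: go right to 6.
            6 is a leaf — visit 6.
    Visit 26.
    At 26: go right to 3.
      At 3: go left to 27.
        27 is a leaf — visit 27.
      Visit 3.
      At 3: go right to 5.
        5 is a leaf — visit 5.
Full in-order sequence: 35, 31, 4, 11, 19, 12, 30, 28, 21, 16, 7, 6, 26, 27, 3, 5.

6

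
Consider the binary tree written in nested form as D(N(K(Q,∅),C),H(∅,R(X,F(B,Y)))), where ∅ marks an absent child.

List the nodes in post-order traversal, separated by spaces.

Q K C N X B Y F R H D

Post-order visits the left subtree, then the right subtree, then the node.
At D: go left to N.
  At N: go left to K.
    At K: go left to Q.
      Q is a leaf — visit Q.
    At K: no right child.
    Visit K.
  At N: go right to C.
    C is a leaf — visit C.
  Visit N.
At D: go right to H.
  At H: no left child.
  At H: go right to R.
    At R: go left to X.
      X is a leaf — visit X.
    At R: go right to F.
      At F: go left to B.
        B is a leaf — visit B.
      At F: go right to Y.
        Y is a leaf — visit Y.
      Visit F.
    Visit R.
  Visit H.
Visit D.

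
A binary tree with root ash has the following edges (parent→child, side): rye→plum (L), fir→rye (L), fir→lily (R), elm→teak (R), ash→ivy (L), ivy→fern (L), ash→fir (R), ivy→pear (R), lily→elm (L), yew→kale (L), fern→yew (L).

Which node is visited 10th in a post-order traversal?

Post-order visits the left subtree, then the right subtree, then the node.
At ash: go left to ivy.
  At ivy: go left to fern.
    At fern: go left to yew.
      At yew: go left to kale.
        kale is a leaf — visit kale.
      At yew: no right child.
      Visit yew.
    At fern: no right child.
    Visit fern.
  At ivy: go right to pear.
    pear is a leaf — visit pear.
  Visit ivy.
At ash: go right to fir.
  At fir: go left to rye.
    At rye: go left to plum.
      plum is a leaf — visit plum.
    At rye: no right child.
    Visit rye.
  At fir: go right to lily.
    At lily: go left to elm.
      At elm: no left child.
      At elm: go right to teak.
        teak is a leaf — visit teak.
      Visit elm.
    At lily: no right child.
    Visit lily.
  Visit fir.
Visit ash.
Full post-order sequence: kale, yew, fern, pear, ivy, plum, rye, teak, elm, lily, fir, ash.

lily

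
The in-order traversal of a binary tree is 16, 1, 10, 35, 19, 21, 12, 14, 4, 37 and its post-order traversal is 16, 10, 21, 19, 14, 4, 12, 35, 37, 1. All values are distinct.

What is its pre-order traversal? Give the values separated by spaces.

1 16 37 35 10 12 19 21 4 14

The last element of post-order is the root; it splits in-order into left and right subtrees.
Root 1: left subtree has 1 node {16}, right has 8 {10, 35, 19, 21, 12, 14, 4, 37}.
  Root 37: left subtree has 7 nodes {10, 35, 19, 21, 12, 14, 4}, right has 0 { }.
    Root 35: left subtree has 1 node {10}, right has 5 {19, 21, 12, 14, 4}.
      Root 12: left subtree has 2 nodes {19, 21}, right has 2 {14, 4}.
        Root 19: left subtree has 0 nodes { }, right has 1 {21}.
        Root 4: left subtree has 1 node {14}, right has 0 { }.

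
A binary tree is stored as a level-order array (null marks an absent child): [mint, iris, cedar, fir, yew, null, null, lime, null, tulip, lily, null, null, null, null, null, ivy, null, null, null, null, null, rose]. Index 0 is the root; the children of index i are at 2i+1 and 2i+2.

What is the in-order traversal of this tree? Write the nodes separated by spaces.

lime ivy fir iris tulip yew lily rose mint cedar

In-order visits the left subtree, then the node, then the right subtree.
At mint: go left to iris.
  At iris: go left to fir.
    At fir: go left to lime.
      At lime: no left child.
      Visit lime.
      At lime: go right to ivy.
        ivy is a leaf — visit ivy.
    Visit fir.
    At fir: no right child.
  Visit iris.
  At iris: go right to yew.
    At yew: go left to tulip.
      tulip is a leaf — visit tulip.
    Visit yew.
    At yew: go right to lily.
      At lily: no left child.
      Visit lily.
      At lily: go right to rose.
        rose is a leaf — visit rose.
Visit mint.
At mint: go right to cedar.
  cedar is a leaf — visit cedar.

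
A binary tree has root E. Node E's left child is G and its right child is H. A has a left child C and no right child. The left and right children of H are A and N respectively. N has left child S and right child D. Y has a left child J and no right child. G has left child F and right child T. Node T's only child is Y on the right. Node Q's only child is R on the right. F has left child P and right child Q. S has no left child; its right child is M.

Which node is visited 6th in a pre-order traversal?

Pre-order visits the node, then its left subtree, then its right subtree.
Visit E.
At E: go left to G.
  Visit G.
  At G: go left to F.
    Visit F.
    At F: go left to P.
      P is a leaf — visit P.
    At F: go right to Q.
      Visit Q.
      At Q: no left child.
      At Q: go right to R.
        R is a leaf — visit R.
  At G: go right to T.
    Visit T.
    At T: no left child.
    At T: go right to Y.
      Visit Y.
      At Y: go left to J.
        J is a leaf — visit J.
      At Y: no right child.
At E: go right to H.
  Visit H.
  At H: go left to A.
    Visit A.
    At A: go left to C.
      C is a leaf — visit C.
    At A: no right child.
  At H: go right to N.
    Visit N.
    At N: go left to S.
      Visit S.
      At S: no left child.
      At S: go right to M.
        M is a leaf — visit M.
    At N: go right to D.
      D is a leaf — visit D.
Full pre-order sequence: E, G, F, P, Q, R, T, Y, J, H, A, C, N, S, M, D.

R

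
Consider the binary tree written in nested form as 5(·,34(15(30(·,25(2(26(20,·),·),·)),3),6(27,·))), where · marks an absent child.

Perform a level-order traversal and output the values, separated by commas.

5, 34, 15, 6, 30, 3, 27, 25, 2, 26, 20

Level-order visits nodes level by level from the root, left to right within each level.
Level 0: 5
Level 1: 34
Level 2: 15, 6
Level 3: 30, 3, 27
Level 4: 25
Level 5: 2
Level 6: 26
Level 7: 20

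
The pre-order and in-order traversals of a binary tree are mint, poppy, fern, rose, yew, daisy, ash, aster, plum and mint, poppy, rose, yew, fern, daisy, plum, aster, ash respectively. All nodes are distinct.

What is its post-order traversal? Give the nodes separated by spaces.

yew rose plum aster ash daisy fern poppy mint

The first element of pre-order is the root; it splits in-order into left and right subtrees.
Root mint: left subtree has 0 nodes { }, right has 8 {poppy, rose, yew, fern, daisy, plum, aster, ash}.
  Root poppy: left subtree has 0 nodes { }, right has 7 {rose, yew, fern, daisy, plum, aster, ash}.
    Root fern: left subtree has 2 nodes {rose, yew}, right has 4 {daisy, plum, aster, ash}.
      Root rose: left subtree has 0 nodes { }, right has 1 {yew}.
      Root daisy: left subtree has 0 nodes { }, right has 3 {plum, aster, ash}.
        Root ash: left subtree has 2 nodes {plum, aster}, right has 0 { }.
          Root aster: left subtree has 1 node {plum}, right has 0 { }.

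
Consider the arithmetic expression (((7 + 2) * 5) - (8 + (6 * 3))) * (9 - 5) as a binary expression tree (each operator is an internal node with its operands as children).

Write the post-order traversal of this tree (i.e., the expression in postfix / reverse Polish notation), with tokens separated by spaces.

Post-order on an expression tree gives postfix notation: for each operator, emit left operand, right operand, then the operator.

7 2 + 5 * 8 6 3 * + - 9 5 - *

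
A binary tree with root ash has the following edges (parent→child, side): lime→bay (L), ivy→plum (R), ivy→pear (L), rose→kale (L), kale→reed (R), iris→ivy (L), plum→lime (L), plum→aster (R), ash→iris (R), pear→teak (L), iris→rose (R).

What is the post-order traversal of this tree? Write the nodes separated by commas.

Post-order visits the left subtree, then the right subtree, then the node.
At ash: no left child.
At ash: go right to iris.
  At iris: go left to ivy.
    At ivy: go left to pear.
      At pear: go left to teak.
        teak is a leaf — visit teak.
      At pear: no right child.
      Visit pear.
    At ivy: go right to plum.
      At plum: go left to lime.
        At lime: go left to bay.
          bay is a leaf — visit bay.
        At lime: no right child.
        Visit lime.
      At plum: go right to aster.
        aster is a leaf — visit aster.
      Visit plum.
    Visit ivy.
  At iris: go right to rose.
    At rose: go left to kale.
      At kale: no left child.
      At kale: go right to reed.
        reed is a leaf — visit reed.
      Visit kale.
    At rose: no right child.
    Visit rose.
  Visit iris.
Visit ash.

teak, pear, bay, lime, aster, plum, ivy, reed, kale, rose, iris, ash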